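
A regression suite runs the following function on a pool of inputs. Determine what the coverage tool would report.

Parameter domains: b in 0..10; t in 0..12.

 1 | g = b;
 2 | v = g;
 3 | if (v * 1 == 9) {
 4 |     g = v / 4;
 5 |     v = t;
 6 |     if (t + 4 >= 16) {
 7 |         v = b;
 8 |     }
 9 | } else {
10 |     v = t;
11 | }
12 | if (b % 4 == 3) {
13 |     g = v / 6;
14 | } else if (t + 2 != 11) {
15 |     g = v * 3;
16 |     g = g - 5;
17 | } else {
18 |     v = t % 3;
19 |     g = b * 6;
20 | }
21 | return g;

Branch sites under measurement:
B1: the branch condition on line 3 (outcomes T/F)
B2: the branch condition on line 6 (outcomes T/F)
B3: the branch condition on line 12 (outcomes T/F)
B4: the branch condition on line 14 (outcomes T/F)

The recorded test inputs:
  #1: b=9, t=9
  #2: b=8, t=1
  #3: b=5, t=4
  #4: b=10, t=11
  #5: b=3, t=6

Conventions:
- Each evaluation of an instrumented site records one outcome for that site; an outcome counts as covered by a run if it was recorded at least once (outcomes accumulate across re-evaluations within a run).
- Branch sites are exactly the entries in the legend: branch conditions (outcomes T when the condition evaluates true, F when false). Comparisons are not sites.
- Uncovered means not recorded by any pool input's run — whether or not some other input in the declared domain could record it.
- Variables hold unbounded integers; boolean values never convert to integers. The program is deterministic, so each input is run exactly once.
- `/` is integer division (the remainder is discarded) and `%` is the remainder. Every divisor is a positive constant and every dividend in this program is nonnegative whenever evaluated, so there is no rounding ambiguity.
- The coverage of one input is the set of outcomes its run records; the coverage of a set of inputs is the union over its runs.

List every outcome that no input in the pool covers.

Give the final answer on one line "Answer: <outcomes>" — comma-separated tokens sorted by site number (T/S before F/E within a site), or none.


run #1 (b=9, t=9) records B1=T, B2=F, B3=F, B4=F
run #2 (b=8, t=1) records B1=F, B3=F, B4=T
run #3 (b=5, t=4) records B1=F, B3=F, B4=T
run #4 (b=10, t=11) records B1=F, B3=F, B4=T
run #5 (b=3, t=6) records B1=F, B3=T
union over the pool: B1=T, B1=F, B2=F, B3=T, B3=F, B4=T, B4=F
uncovered (1 of 8): B2=T
Answer: B2=T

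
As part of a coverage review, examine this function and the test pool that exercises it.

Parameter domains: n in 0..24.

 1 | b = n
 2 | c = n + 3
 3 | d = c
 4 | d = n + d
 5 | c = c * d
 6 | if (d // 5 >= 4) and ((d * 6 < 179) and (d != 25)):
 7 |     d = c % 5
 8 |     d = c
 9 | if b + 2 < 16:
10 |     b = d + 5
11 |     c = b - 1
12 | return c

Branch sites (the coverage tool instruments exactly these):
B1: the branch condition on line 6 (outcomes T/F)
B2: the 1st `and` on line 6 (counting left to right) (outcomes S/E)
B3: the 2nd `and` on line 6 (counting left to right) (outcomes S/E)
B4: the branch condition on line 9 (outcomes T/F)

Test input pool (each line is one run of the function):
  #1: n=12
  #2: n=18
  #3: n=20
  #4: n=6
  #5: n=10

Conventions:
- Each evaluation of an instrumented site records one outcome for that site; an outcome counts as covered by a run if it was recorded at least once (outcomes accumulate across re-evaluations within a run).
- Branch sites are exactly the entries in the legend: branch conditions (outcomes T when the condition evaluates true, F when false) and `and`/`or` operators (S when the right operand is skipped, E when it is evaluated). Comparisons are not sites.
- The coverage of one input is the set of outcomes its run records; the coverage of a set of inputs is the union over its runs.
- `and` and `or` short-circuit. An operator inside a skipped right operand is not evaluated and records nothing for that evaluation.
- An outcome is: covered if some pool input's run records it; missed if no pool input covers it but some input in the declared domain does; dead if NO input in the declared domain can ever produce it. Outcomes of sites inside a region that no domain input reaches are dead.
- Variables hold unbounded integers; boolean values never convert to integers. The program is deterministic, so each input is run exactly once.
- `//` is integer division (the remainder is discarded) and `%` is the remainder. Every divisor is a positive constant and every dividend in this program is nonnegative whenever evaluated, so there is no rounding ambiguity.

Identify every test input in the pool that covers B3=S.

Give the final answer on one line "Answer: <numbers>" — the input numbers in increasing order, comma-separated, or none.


input #1 (n=12): does not record B3=S
input #2 (n=18): records B3=S
input #3 (n=20): records B3=S
input #4 (n=6): does not record B3=S
input #5 (n=10): does not record B3=S
Answer: 2, 3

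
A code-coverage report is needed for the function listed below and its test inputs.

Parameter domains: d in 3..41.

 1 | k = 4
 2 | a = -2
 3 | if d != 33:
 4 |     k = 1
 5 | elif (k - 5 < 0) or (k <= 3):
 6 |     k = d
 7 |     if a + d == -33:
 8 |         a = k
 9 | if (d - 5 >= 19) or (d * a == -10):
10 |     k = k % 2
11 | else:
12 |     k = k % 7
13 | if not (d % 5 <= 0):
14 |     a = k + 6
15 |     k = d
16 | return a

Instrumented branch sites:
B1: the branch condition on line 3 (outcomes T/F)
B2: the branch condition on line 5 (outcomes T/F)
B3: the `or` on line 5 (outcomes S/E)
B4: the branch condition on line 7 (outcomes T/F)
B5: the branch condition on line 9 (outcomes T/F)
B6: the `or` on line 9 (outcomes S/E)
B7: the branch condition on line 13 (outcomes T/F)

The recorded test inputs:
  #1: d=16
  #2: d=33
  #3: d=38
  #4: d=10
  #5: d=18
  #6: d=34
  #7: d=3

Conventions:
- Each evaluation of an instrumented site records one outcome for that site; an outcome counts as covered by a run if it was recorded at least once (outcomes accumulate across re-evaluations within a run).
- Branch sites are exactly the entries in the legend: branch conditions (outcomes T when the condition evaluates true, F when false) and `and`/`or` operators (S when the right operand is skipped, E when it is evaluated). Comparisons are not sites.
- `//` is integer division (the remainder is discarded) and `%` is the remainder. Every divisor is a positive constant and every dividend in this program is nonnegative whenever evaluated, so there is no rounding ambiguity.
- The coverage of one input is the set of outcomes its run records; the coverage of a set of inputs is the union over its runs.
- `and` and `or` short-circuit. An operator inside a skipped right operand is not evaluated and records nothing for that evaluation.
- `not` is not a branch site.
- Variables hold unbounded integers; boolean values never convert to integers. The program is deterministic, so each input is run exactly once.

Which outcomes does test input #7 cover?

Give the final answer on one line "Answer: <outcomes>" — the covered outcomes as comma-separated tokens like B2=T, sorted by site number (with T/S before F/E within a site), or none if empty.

Simulating input #7 (d=3) step by step:
  B1->T, B6->E, B5->F, B7->T
distinct outcomes covered: B1=T, B5=F, B6=E, B7=T

Answer: B1=T, B5=F, B6=E, B7=T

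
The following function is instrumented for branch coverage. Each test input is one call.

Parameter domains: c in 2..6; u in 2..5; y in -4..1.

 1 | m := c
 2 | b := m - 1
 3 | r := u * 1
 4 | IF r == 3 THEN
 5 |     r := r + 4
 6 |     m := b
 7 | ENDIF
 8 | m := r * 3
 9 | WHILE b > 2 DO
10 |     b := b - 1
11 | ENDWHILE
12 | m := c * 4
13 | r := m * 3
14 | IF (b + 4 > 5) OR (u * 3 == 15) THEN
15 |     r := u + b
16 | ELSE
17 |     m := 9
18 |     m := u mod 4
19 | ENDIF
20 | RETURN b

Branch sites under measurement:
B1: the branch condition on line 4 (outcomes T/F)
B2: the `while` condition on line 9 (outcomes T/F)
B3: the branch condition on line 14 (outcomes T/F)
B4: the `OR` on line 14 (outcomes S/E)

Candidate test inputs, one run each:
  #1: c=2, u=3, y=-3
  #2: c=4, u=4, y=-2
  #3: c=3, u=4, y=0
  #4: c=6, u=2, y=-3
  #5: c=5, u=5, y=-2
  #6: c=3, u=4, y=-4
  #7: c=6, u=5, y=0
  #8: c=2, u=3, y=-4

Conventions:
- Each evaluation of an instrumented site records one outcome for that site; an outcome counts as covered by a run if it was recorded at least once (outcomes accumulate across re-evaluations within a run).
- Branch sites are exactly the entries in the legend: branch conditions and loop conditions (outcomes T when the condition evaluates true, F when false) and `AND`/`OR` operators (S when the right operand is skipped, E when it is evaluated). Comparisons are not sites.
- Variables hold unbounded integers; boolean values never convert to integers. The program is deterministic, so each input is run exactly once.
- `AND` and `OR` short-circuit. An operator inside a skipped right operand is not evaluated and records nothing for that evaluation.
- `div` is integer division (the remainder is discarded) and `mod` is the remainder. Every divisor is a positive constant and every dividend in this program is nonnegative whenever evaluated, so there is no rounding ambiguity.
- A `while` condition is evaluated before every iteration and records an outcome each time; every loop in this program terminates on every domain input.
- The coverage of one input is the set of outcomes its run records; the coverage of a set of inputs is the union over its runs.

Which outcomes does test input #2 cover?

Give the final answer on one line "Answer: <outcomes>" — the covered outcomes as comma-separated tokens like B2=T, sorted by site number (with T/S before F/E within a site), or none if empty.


Running input #2 (c=4, u=4, y=-2), event by event:
  B1->F, B2->T, B2->F, B4->S, B3->T
deduplicating events, the covered set is: B1=F, B2=T, B2=F, B3=T, B4=S
Answer: B1=F, B2=T, B2=F, B3=T, B4=S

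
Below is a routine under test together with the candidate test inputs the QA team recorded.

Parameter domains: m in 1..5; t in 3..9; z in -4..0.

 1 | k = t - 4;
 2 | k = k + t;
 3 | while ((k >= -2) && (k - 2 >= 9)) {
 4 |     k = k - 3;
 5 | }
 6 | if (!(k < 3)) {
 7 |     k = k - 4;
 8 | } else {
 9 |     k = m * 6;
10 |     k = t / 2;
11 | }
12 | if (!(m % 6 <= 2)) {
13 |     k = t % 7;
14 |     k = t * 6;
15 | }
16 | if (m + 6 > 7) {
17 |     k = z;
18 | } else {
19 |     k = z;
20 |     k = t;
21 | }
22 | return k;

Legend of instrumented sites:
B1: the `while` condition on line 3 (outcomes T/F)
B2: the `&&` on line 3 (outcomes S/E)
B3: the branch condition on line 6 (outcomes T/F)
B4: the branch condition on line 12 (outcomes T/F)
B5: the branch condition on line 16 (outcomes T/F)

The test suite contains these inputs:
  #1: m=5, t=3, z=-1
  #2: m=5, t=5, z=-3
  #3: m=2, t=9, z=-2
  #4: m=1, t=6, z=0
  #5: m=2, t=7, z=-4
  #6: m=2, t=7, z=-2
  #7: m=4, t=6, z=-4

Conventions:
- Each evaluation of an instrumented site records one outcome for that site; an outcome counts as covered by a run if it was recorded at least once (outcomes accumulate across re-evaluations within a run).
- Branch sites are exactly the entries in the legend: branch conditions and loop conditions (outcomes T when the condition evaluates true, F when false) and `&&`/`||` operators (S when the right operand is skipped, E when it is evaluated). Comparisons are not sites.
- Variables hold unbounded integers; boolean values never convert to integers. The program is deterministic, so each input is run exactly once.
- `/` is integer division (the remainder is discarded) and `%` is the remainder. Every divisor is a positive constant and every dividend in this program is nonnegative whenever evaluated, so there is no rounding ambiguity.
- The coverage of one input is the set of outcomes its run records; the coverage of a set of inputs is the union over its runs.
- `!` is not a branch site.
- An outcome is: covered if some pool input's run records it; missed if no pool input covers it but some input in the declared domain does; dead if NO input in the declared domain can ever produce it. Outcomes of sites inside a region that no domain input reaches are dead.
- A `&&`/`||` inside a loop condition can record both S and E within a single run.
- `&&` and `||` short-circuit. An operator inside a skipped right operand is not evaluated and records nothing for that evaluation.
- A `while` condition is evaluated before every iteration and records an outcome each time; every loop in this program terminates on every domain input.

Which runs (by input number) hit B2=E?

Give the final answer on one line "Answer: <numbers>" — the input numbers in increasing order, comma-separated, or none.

input #1 (m=5, t=3, z=-1): covers B2=E
input #2 (m=5, t=5, z=-3): covers B2=E
input #3 (m=2, t=9, z=-2): covers B2=E
input #4 (m=1, t=6, z=0): covers B2=E
input #5 (m=2, t=7, z=-4): covers B2=E
input #6 (m=2, t=7, z=-2): covers B2=E
input #7 (m=4, t=6, z=-4): covers B2=E

Answer: 1, 2, 3, 4, 5, 6, 7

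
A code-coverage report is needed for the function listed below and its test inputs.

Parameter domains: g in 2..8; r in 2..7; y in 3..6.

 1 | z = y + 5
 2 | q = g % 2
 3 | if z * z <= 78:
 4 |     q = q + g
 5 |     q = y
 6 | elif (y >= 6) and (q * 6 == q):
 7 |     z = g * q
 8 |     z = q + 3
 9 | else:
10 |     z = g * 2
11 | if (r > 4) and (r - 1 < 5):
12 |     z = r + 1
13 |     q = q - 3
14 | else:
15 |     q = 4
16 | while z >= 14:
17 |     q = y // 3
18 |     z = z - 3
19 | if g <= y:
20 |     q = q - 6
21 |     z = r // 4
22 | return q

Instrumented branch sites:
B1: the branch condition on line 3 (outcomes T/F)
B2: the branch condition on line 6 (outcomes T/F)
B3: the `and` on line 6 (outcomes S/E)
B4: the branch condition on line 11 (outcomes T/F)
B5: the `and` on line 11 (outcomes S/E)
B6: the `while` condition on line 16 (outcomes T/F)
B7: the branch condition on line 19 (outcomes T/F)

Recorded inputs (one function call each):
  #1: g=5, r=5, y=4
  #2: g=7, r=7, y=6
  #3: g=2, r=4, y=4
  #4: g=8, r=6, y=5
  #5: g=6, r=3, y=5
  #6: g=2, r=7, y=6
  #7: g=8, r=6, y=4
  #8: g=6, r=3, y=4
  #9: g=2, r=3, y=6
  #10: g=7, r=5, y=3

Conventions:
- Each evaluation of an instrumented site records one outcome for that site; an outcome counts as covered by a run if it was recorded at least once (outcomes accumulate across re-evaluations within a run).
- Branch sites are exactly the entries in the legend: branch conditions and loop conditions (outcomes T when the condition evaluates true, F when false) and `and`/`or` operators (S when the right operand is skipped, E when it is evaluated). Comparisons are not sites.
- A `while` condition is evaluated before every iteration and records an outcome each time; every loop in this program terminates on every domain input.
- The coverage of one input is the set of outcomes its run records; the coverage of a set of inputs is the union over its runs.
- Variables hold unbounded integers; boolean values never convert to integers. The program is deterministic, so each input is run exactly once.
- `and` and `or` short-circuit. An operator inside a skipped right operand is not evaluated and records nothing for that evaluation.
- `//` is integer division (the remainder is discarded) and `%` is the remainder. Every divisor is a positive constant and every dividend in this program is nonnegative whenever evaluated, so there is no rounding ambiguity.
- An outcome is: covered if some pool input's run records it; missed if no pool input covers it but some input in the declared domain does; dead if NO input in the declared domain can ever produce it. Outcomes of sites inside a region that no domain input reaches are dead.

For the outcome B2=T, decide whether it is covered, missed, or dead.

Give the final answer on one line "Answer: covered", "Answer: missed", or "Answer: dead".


B2=T is recorded by pool input(s) 6, 9 -> covered
Answer: covered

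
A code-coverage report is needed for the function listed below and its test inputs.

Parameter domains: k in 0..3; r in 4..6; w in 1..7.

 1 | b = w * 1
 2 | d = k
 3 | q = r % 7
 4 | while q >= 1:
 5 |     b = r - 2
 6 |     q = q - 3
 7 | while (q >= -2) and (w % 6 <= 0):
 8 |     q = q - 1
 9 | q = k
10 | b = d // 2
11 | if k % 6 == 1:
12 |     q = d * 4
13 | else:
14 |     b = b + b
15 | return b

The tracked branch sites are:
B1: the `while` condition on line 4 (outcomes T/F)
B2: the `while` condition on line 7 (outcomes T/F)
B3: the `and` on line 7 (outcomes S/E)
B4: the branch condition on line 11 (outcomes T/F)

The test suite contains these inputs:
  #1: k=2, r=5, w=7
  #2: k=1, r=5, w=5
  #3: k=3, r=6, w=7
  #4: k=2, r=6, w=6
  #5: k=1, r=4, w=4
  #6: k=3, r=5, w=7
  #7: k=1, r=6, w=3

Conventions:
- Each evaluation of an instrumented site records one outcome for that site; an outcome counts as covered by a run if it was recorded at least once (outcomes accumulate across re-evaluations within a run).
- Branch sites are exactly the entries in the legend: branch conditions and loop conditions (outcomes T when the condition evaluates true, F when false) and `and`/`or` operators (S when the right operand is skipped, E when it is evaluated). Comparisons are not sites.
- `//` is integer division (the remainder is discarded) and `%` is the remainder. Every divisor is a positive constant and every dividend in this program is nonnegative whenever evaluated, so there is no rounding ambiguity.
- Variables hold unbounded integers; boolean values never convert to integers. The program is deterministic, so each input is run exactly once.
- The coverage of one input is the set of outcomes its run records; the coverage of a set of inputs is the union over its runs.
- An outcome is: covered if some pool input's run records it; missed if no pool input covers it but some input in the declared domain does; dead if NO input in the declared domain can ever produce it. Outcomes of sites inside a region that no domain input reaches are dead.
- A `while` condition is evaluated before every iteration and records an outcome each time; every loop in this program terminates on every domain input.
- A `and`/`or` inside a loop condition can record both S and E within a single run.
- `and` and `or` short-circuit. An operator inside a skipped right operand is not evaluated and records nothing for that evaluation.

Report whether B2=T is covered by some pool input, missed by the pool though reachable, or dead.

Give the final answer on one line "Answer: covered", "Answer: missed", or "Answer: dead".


B2=T is recorded by pool input(s) 4 -> covered
Answer: covered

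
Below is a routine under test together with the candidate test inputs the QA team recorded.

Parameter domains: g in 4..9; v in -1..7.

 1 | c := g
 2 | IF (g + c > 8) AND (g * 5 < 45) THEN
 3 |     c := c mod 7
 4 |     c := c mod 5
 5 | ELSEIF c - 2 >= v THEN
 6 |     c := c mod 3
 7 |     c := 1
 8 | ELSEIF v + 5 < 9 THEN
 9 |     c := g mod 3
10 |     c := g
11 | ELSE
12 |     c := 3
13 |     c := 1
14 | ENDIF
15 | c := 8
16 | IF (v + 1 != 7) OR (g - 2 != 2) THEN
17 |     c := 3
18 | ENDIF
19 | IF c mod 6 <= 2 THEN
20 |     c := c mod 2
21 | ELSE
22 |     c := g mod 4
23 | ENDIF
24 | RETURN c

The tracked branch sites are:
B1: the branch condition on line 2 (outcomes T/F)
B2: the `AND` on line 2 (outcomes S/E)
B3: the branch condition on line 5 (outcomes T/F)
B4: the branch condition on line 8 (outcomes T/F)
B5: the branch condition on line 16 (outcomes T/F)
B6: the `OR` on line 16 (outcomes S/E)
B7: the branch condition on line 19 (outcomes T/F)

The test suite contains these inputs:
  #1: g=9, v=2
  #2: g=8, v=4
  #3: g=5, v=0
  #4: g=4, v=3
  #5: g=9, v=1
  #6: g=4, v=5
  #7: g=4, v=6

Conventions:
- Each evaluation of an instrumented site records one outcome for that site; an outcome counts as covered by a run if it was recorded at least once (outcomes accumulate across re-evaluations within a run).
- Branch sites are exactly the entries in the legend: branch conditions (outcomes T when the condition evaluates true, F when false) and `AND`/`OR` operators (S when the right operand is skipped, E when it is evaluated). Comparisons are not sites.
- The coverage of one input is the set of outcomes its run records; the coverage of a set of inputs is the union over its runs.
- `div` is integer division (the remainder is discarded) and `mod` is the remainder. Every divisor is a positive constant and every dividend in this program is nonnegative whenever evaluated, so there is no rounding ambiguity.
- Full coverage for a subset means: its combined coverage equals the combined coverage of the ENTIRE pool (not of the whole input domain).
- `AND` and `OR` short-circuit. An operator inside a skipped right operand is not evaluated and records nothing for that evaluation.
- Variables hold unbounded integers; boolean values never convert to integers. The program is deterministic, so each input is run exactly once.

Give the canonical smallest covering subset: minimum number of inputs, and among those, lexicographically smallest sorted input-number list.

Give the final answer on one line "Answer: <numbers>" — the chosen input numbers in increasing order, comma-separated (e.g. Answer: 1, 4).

input #1 (g=9, v=2): events B2->E, B1->F, B3->T, B6->S, B5->T, B7->F; covers B1=F, B2=E, B3=T, B5=T, B6=S, B7=F
input #2 (g=8, v=4): events B2->E, B1->T, B6->S, B5->T, B7->F; covers B1=T, B2=E, B5=T, B6=S, B7=F
input #3 (g=5, v=0): events B2->E, B1->T, B6->S, B5->T, B7->F; covers B1=T, B2=E, B5=T, B6=S, B7=F
input #4 (g=4, v=3): events B2->S, B1->F, B3->F, B4->T, B6->S, B5->T, B7->F; covers B1=F, B2=S, B3=F, B4=T, B5=T, B6=S, B7=F
input #5 (g=9, v=1): events B2->E, B1->F, B3->T, B6->S, B5->T, B7->F; covers B1=F, B2=E, B3=T, B5=T, B6=S, B7=F
input #6 (g=4, v=5): events B2->S, B1->F, B3->F, B4->F, B6->S, B5->T, B7->F; covers B1=F, B2=S, B3=F, B4=F, B5=T, B6=S, B7=F
input #7 (g=4, v=6): events B2->S, B1->F, B3->F, B4->F, B6->E, B5->F, B7->T; covers B1=F, B2=S, B3=F, B4=F, B5=F, B6=E, B7=T
pool-wide coverage (14 outcomes): B1=T, B1=F, B2=S, B2=E, B3=T, B3=F, B4=T, B4=F, B5=T, B5=F, B6=S, B6=E, B7=T, B7=F
checked all size-1 subsets: none covers 14 outcomes (max 7/14)
checked all size-2 subsets: none covers 14 outcomes (max 12/14)
checked all size-3 subsets: none covers 14 outcomes (max 13/14)
the canonical winner is {1, 2, 4, 7}: size 4, full 14-outcome coverage, earliest index list among size-4 covers

Answer: 1, 2, 4, 7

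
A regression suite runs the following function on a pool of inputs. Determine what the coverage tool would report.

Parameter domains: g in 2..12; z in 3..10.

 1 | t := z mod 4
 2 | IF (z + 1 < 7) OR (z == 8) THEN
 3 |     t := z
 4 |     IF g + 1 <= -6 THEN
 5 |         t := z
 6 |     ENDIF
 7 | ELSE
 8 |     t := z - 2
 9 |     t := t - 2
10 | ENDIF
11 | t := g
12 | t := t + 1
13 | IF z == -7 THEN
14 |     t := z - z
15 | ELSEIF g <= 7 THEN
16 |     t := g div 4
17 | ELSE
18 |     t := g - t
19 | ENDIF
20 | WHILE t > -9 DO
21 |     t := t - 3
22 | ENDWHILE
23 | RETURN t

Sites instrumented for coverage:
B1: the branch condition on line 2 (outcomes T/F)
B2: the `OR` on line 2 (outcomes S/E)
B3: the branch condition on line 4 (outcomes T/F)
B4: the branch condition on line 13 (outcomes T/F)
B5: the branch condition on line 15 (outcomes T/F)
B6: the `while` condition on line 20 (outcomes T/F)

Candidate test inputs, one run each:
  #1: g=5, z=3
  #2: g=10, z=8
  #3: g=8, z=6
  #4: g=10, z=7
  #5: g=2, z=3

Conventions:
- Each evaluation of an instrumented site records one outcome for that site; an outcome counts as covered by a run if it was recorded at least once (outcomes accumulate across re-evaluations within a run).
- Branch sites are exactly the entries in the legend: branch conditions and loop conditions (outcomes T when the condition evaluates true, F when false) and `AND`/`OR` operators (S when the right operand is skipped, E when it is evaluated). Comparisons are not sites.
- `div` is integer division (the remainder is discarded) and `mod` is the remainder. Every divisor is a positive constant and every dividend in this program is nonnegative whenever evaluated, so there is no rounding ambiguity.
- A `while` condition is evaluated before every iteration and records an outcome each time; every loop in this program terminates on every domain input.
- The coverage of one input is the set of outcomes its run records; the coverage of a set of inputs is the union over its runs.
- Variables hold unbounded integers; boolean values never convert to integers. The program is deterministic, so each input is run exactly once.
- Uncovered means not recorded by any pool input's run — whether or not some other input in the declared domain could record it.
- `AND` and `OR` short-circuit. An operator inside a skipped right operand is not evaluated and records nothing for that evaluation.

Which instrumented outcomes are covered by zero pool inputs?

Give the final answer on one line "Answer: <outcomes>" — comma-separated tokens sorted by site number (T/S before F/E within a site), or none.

input #1, g=5, z=3: events B2->S, B1->T, B3->F, B4->F, B5->T, B6->T, B6->T, B6->T, B6->T, B6->F; outcomes B1=T, B2=S, B3=F, B4=F, B5=T, B6=T, B6=F
input #2, g=10, z=8: events B2->E, B1->T, B3->F, B4->F, B5->F, B6->T, B6->T, B6->T, B6->F; outcomes B1=T, B2=E, B3=F, B4=F, B5=F, B6=T, B6=F
input #3, g=8, z=6: events B2->E, B1->F, B4->F, B5->F, B6->T, B6->T, B6->T, B6->F; outcomes B1=F, B2=E, B4=F, B5=F, B6=T, B6=F
input #4, g=10, z=7: events B2->E, B1->F, B4->F, B5->F, B6->T, B6->T, B6->T, B6->F; outcomes B1=F, B2=E, B4=F, B5=F, B6=T, B6=F
input #5, g=2, z=3: events B2->S, B1->T, B3->F, B4->F, B5->T, B6->T, B6->T, B6->T, B6->F; outcomes B1=T, B2=S, B3=F, B4=F, B5=T, B6=T, B6=F
union over the pool: B1=T, B1=F, B2=S, B2=E, B3=F, B4=F, B5=T, B5=F, B6=T, B6=F
uncovered (2 of 12): B3=T, B4=T

Answer: B3=T, B4=T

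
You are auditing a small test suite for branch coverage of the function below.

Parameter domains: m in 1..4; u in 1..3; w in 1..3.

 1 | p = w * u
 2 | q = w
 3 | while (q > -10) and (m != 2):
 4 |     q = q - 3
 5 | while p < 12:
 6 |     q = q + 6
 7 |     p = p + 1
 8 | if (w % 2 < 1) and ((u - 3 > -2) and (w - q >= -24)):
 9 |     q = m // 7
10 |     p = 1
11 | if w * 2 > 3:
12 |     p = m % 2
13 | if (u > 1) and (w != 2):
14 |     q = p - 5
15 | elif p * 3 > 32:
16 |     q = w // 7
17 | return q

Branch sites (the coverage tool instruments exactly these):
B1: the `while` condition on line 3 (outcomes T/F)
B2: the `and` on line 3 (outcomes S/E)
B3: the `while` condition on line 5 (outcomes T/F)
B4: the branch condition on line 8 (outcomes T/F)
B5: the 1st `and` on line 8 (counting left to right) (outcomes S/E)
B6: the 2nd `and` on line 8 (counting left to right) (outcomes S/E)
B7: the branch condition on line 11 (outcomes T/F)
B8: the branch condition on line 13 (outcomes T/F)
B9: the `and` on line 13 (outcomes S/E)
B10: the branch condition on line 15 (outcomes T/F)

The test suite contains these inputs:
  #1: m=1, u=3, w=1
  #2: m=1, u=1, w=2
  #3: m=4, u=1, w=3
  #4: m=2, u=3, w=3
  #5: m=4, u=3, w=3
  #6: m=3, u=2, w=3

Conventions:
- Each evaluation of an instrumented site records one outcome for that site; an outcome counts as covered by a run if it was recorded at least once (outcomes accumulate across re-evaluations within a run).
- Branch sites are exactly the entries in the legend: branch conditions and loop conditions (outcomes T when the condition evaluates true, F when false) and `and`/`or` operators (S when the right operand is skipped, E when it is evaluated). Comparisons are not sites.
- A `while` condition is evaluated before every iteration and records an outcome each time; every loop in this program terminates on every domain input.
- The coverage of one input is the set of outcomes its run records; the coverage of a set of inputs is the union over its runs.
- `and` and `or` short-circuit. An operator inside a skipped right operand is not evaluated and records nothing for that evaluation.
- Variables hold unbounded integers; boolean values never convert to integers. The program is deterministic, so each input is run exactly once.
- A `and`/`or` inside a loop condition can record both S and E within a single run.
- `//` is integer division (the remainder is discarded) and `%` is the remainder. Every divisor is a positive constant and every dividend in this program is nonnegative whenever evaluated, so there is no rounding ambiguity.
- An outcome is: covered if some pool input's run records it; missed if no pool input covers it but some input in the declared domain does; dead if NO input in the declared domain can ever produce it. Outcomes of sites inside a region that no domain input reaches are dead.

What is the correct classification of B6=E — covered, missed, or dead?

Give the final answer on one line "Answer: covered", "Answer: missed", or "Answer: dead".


no pool input records B6=E
but domain input (m=1, u=2, w=2) does record it -> reachable, so missed
Answer: missed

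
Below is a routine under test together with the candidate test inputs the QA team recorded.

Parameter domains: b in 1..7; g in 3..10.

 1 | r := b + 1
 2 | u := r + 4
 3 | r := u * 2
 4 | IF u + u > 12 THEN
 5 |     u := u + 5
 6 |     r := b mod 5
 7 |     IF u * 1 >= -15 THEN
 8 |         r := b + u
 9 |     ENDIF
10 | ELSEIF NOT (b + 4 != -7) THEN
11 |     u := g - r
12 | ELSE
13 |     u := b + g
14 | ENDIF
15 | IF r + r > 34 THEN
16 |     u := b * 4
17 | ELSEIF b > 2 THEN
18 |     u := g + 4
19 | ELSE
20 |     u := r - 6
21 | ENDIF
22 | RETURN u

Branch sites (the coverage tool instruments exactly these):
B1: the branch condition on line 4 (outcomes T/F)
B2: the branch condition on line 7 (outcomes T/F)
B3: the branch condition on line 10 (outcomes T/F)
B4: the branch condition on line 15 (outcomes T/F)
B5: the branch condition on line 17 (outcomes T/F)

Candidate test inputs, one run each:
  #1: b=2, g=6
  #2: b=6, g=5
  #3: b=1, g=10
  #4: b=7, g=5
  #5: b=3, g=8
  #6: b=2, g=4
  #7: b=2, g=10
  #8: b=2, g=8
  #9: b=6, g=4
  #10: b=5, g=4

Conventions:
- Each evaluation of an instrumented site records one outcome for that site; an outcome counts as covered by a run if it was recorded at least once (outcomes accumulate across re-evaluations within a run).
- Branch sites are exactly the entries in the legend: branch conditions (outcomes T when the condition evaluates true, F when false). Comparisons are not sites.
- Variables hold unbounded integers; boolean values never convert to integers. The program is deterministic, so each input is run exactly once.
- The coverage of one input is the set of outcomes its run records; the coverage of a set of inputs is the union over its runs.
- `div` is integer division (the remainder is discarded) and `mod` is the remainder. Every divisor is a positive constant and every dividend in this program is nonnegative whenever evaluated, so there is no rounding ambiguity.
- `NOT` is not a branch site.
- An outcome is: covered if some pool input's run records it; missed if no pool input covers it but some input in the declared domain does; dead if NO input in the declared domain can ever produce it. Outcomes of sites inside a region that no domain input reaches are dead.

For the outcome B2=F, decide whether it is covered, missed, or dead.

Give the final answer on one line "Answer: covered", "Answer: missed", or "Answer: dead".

no pool input records B2=F
checking all 56 inputs in the declared domain: B2=F is never recorded -> dead

Answer: dead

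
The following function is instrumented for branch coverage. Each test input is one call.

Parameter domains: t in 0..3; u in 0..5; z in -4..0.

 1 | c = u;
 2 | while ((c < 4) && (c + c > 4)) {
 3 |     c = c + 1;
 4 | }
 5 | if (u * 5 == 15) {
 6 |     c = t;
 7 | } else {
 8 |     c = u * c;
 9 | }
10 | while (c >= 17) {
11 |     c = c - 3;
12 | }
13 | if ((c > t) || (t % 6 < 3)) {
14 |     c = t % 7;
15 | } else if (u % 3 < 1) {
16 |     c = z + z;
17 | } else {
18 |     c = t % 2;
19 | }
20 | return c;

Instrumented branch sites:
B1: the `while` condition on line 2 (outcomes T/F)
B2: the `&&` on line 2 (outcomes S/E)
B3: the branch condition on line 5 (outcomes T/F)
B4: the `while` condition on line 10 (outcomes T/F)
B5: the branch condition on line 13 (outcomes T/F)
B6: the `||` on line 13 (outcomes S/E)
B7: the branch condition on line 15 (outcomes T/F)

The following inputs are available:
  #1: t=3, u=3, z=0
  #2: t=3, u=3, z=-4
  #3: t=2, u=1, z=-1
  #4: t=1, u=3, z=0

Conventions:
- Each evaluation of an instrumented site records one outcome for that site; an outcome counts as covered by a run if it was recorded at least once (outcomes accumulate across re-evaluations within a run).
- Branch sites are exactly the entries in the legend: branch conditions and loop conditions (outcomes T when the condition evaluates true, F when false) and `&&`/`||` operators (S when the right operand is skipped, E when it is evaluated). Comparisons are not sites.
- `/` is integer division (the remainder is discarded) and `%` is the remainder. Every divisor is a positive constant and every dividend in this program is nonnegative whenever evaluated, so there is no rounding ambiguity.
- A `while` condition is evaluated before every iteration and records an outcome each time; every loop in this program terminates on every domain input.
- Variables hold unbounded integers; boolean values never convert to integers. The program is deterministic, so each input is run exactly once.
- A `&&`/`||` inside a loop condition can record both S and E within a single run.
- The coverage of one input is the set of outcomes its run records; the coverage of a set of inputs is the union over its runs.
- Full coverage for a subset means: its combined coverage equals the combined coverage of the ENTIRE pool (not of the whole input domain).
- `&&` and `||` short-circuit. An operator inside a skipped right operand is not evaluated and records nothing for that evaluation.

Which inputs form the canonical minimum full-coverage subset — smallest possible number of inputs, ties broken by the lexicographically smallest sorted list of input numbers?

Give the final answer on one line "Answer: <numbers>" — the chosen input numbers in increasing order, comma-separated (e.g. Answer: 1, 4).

#1 (t=3, u=3, z=0) -> covered: B1=T, B1=F, B2=S, B2=E, B3=T, B4=F, B5=F, B6=E, B7=T
#2 (t=3, u=3, z=-4) -> covered: B1=T, B1=F, B2=S, B2=E, B3=T, B4=F, B5=F, B6=E, B7=T
#3 (t=2, u=1, z=-1) -> covered: B1=F, B2=E, B3=F, B4=F, B5=T, B6=E
#4 (t=1, u=3, z=0) -> covered: B1=T, B1=F, B2=S, B2=E, B3=T, B4=F, B5=T, B6=E
pool-wide coverage (11 outcomes): B1=T, B1=F, B2=S, B2=E, B3=T, B3=F, B4=F, B5=T, B5=F, B6=E, B7=T
checked all size-1 subsets: none covers 11 outcomes (max 9/11)
the canonical winner is {1, 3}: size 2, full 11-outcome coverage, earliest index list among size-2 covers

Answer: 1, 3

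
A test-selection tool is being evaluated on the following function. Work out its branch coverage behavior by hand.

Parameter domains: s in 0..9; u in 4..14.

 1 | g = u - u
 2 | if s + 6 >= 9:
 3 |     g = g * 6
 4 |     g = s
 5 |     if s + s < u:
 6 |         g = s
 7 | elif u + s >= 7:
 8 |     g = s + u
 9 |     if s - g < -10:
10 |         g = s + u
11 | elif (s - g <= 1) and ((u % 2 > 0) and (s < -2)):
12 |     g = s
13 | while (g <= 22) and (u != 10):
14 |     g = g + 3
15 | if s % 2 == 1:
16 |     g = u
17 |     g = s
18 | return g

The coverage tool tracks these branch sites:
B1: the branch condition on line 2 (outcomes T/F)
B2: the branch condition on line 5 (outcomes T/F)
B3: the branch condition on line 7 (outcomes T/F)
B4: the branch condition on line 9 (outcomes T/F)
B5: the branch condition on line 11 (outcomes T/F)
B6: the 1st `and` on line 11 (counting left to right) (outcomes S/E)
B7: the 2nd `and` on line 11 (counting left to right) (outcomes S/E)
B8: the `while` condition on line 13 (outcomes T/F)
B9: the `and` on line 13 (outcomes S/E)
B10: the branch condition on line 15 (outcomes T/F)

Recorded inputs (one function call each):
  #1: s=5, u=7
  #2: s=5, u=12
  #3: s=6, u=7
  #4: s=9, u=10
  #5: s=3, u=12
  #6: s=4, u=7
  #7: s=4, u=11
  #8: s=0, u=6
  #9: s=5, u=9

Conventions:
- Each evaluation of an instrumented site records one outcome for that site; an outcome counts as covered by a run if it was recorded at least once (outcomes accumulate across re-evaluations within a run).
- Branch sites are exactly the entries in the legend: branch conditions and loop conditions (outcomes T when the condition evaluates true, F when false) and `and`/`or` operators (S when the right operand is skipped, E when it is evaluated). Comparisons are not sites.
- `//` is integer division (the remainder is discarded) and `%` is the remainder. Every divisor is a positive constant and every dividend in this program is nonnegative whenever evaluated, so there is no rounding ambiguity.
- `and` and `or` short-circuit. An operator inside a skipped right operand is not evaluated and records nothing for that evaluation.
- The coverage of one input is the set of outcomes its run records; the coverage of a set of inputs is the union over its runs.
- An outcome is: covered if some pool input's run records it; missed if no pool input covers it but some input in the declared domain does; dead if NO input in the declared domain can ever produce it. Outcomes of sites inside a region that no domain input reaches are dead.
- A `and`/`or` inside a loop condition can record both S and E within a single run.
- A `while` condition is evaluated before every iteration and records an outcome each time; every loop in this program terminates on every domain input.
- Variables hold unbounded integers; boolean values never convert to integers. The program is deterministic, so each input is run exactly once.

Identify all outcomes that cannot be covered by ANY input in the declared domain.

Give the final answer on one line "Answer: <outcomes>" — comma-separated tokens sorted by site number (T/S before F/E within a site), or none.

sweeping the full domain (110 inputs) for each outcome:
  B5=T: unreachable across the whole domain -> dead
  reachable outcomes have witnesses, e.g. B1=T (e.g. s=3, u=4), B1=F (e.g. s=0, u=4), B2=T (e.g. s=3, u=7), B2=F (e.g. s=3, u=4)

Answer: B5=T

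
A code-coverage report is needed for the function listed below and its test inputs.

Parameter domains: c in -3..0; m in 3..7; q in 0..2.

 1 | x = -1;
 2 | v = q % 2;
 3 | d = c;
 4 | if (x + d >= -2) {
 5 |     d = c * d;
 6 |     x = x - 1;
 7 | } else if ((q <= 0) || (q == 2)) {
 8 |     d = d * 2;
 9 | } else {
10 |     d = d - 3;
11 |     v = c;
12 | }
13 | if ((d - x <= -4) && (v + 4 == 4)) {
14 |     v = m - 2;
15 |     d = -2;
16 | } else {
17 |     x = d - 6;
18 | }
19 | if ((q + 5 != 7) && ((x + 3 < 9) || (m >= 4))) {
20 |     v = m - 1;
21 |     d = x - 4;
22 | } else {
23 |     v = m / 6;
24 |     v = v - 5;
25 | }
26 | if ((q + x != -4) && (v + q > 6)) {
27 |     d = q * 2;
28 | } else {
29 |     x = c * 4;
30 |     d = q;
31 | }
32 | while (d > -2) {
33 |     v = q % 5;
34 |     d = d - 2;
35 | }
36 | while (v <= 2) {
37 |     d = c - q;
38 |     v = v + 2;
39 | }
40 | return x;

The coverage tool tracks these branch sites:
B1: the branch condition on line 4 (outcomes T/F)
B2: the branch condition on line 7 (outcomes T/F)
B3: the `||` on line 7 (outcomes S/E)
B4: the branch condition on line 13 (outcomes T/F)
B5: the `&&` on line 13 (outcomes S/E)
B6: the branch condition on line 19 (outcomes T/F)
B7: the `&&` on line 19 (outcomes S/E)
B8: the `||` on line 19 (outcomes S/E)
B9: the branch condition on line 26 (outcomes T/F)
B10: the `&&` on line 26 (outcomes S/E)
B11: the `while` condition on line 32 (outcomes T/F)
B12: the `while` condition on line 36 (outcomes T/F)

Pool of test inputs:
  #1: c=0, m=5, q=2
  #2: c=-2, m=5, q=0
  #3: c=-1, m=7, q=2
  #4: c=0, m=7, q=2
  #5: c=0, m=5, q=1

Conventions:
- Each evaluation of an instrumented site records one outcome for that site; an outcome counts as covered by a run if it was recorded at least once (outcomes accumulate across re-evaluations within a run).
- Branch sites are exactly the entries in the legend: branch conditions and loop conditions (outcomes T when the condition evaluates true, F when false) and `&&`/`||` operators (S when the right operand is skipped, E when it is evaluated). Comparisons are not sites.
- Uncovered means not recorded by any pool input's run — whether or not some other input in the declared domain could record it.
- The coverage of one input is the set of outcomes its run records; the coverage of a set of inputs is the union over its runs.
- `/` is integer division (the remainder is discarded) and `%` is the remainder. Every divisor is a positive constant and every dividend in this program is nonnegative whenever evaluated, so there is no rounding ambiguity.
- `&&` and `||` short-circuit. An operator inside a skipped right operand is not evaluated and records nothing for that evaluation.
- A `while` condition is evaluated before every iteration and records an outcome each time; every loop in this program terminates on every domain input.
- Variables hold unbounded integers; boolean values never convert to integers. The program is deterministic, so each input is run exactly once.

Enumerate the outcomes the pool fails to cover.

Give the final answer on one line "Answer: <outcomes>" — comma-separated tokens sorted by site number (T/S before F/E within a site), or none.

input #1, c=0, m=5, q=2: events B1->T, B5->S, B4->F, B7->S, B6->F, B10->S, B9->F, B11->T, B11->T, B11->F, B12->T, B12->F; outcomes B1=T, B4=F, B5=S, B6=F, B7=S, B9=F, B10=S, B11=T, B11=F, B12=T, B12=F
input #2, c=-2, m=5, q=0: events B1->F, B3->S, B2->T, B5->S, B4->F, B7->E, B8->S, B6->T, B10->E, B9->F, B11->T, B11->F, B12->T, B12->T, ...; outcomes B1=F, B2=T, B3=S, B4=F, B5=S, B6=T, B7=E, B8=S, B9=F, B10=E, B11=T, B11=F, B12=T, B12=F
input #3, c=-1, m=7, q=2: events B1->T, B5->S, B4->F, B7->S, B6->F, B10->E, B9->F, B11->T, B11->T, B11->F, B12->T, B12->F; outcomes B1=T, B4=F, B5=S, B6=F, B7=S, B9=F, B10=E, B11=T, B11=F, B12=T, B12=F
input #4, c=0, m=7, q=2: events B1->T, B5->S, B4->F, B7->S, B6->F, B10->S, B9->F, B11->T, B11->T, B11->F, B12->T, B12->F; outcomes B1=T, B4=F, B5=S, B6=F, B7=S, B9=F, B10=S, B11=T, B11=F, B12=T, B12=F
input #5, c=0, m=5, q=1: events B1->T, B5->S, B4->F, B7->E, B8->S, B6->T, B10->E, B9->F, B11->T, B11->T, B11->F, B12->T, B12->F; outcomes B1=T, B4=F, B5=S, B6=T, B7=E, B8=S, B9=F, B10=E, B11=T, B11=F, B12=T, B12=F
union over the pool: B1=T, B1=F, B2=T, B3=S, B4=F, B5=S, B6=T, B6=F, B7=S, B7=E, B8=S, B9=F, B10=S, B10=E, B11=T, B11=F, B12=T, B12=F
uncovered (6 of 24): B2=F, B3=E, B4=T, B5=E, B8=E, B9=T

Answer: B2=F, B3=E, B4=T, B5=E, B8=E, B9=T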